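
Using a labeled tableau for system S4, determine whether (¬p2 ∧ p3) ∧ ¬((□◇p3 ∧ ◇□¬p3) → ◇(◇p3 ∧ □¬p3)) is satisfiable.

1. (¬p2 ∧ p3) ∧ ¬((□◇p3 ∧ ◇□¬p3) → ◇(◇p3 ∧ □¬p3)), 0
2. ¬p2 ∧ p3, 0
3. ¬((□◇p3 ∧ ◇□¬p3) → ◇(◇p3 ∧ □¬p3)), 0
4. ¬p2, 0
5. p3, 0
6. □◇p3 ∧ ◇□¬p3, 0
7. ¬◇(◇p3 ∧ □¬p3), 0
8. □◇p3, 0
9. ◇□¬p3, 0
10. ¬(◇p3 ∧ □¬p3), 0
11. ◇p3, 0
12. ¬□¬p3, 0
13. □¬p3, 1
14. ¬(◇p3 ∧ □¬p3), 1
15. ◇p3, 1
16. ¬p3, 1
17. ¬□¬p3, 1
18. p3, 2
19. ¬(◇p3 ∧ □¬p3), 2
20. ◇p3, 2
21. ¬□¬p3, 2
22. p3, 3
23. ¬(◇p3 ∧ □¬p3), 3
24. ◇p3, 3
25. ¬□¬p3, 3
26. p3, 4
27. ¬(◇p3 ∧ □¬p3), 4
28. ◇p3, 4
29. ¬p3, 4
Accessibility: 0R0, 0R1, 0R2, 0R3, 0R4, 1R1, 1R4, 2R2, 3R3, 4R4
Branch closes: p3 and ¬p3 both at 4.
Every branch closes; the branch above is one of them.

Unsatisfiable (every branch closes)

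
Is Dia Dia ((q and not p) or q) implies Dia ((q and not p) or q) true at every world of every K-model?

Invalid (countermodel exists)

Tableau for the negation not (Dia Dia ((q and not p) or q) implies Dia ((q and not p) or q)):
1. not (Dia Dia ((q and not p) or q) implies Dia ((q and not p) or q)), w0
2. Dia Dia ((q and not p) or q), w0
3. not Dia ((q and not p) or q), w0
4. Dia ((q and not p) or q), w1
5. not ((q and not p) or q), w1
6. not (q and not p), w1
7. not q, w1
8. p, w1
9. (q and not p) or q, w2
10. q, w2
Accessibility: w0Rw1, w1Rw2
The negation has an open branch (countermodel exists).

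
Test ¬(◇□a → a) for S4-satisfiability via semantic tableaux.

Satisfiable

1. ¬(◇□a → a), u
2. ◇□a, u   [¬→-rule on 1]
3. ¬a, u   [¬→-rule on 1]
4. □a, v   [◇-rule on 2: fresh world v, uRv]
5. a, v   [□-rule on 4 via vRv]
Accessibility: uRu, uRv, vRv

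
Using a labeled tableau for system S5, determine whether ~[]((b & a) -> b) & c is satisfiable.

1. ~[]((b & a) -> b) & c, u
2. ~[]((b & a) -> b), u
3. c, u
4. ~((b & a) -> b), v
5. b & a, v
6. ~b, v
7. b, v
8. a, v
Accessibility: uRu, uRv, vRu, vRv
Branch closes: b and ~b both at v.
All branches of the tableau close; one closing branch shown above.

Unsatisfiable (every branch closes)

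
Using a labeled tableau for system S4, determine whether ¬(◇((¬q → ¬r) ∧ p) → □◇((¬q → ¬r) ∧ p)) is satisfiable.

Yes, satisfiable

1. ¬(◇((¬q → ¬r) ∧ p) → □◇((¬q → ¬r) ∧ p)), 0
2. ◇((¬q → ¬r) ∧ p), 0
3. ¬□◇((¬q → ¬r) ∧ p), 0
4. (¬q → ¬r) ∧ p, 1
5. ¬q → ¬r, 1
6. p, 1
7. ¬r, 1
8. ¬◇((¬q → ¬r) ∧ p), 2
9. ¬((¬q → ¬r) ∧ p), 2
10. ¬p, 2
Accessibility: 0R0, 0R1, 0R2, 1R1, 2R2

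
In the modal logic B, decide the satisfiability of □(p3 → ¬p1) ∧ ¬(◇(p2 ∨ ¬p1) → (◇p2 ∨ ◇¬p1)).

Unsatisfiable

1. □(p3 → ¬p1) ∧ ¬(◇(p2 ∨ ¬p1) → (◇p2 ∨ ◇¬p1)), u
2. □(p3 → ¬p1), u   [∧-rule on 1]
3. ¬(◇(p2 ∨ ¬p1) → (◇p2 ∨ ◇¬p1)), u   [∧-rule on 1]
4. ◇(p2 ∨ ¬p1), u   [¬→-rule on 3]
5. ¬(◇p2 ∨ ◇¬p1), u   [¬→-rule on 3]
6. ¬◇p2, u   [¬∨-rule on 5]
7. ¬◇¬p1, u   [¬∨-rule on 5]
8. p3 → ¬p1, u   [□-rule on 2 via uRu]
9. ¬p2, u   [¬◇-rule on 6 via uRu]
10. p1, u   [¬◇-rule on 7 via uRu]
11. ¬p3, u   [→-rule on 8 (branches; this branch)]
12. p2 ∨ ¬p1, v   [◇-rule on 4: fresh world v, uRv]
13. p3 → ¬p1, v   [□-rule on 2 via uRv]
14. ¬p2, v   [¬◇-rule on 6 via uRv]
15. p1, v   [¬◇-rule on 7 via uRv]
16. ¬p1, v   [∨-rule on 12 (branches; this branch)]
Accessibility: uRu, uRv, vRu, vRv
Branch closes: p1 and ¬p1 both at v.
Every branch closes; the branch above is one of them.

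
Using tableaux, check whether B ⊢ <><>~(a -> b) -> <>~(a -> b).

No, not valid

Tableau for the negation ~(<><>~(a -> b) -> <>~(a -> b)):
1. ~(<><>~(a -> b) -> <>~(a -> b)), 0
2. <><>~(a -> b), 0
3. ~<>~(a -> b), 0
4. a -> b, 0
5. b, 0
6. <>~(a -> b), 1
7. a -> b, 1
8. b, 1
9. ~(a -> b), 2
10. a, 2
11. ~b, 2
Accessibility: 0R0, 0R1, 1R0, 1R1, 1R2, 2R1, 2R2
The negation has an open branch (countermodel exists).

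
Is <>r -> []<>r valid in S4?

No, not valid

Tableau for the negation ~(<>r -> []<>r):
1. ~(<>r -> []<>r), 0
2. <>r, 0
3. ~[]<>r, 0
4. r, 1
5. ~<>r, 2
6. ~r, 2
Accessibility: 0R0, 0R1, 0R2, 1R1, 2R2
The negation has an open branch (countermodel exists).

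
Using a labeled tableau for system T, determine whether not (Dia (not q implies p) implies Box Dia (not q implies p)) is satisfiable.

1. not (Dia (not q implies p) implies Box Dia (not q implies p)), 0
2. Dia (not q implies p), 0
3. not Box Dia (not q implies p), 0
4. not q implies p, 1
5. p, 1
6. not Dia (not q implies p), 2
7. not (not q implies p), 2
8. not q, 2
9. not p, 2
Accessibility: 0R0, 0R1, 0R2, 1R1, 2R2

Yes, satisfiable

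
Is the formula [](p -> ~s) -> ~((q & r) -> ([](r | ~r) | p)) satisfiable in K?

Satisfiable (open branch found)

1. [](p -> ~s) -> ~((q & r) -> ([](r | ~r) | p)), 0
2. ~[](p -> ~s), 0   [->-rule on 1 (branches; this branch)]
3. ~(p -> ~s), 1   [~[]-rule on 2: fresh world 1, 0R1]
4. p, 1   [~->-rule on 3]
5. s, 1   [~->-rule on 3]
Accessibility: 0R1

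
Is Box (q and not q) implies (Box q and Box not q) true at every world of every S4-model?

Tableau for the negation not (Box (q and not q) implies (Box q and Box not q)):
1. not (Box (q and not q) implies (Box q and Box not q)), u
2. Box (q and not q), u   [neg-implies-rule on 1]
3. not (Box q and Box not q), u   [neg-implies-rule on 1]
4. q and not q, u   [Box-rule on 2 via uRu]
5. q, u   [and-rule on 4]
6. not q, u   [and-rule on 4]
Accessibility: uRu
Branch closes: q and not q both at u.
Every branch of the negation's tableau closes; the branch above is one of them.

Valid in S4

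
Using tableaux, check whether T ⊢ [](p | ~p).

Tableau for the negation ~[](p | ~p):
1. ~[](p | ~p), w0
2. ~(p | ~p), w1   [~[]-rule on 1: fresh world w1, w0Rw1]
3. ~p, w1   [~|-rule on 2]
4. p, w1   [~|-rule on 2]
Accessibility: w0Rw0, w0Rw1, w1Rw1
Branch closes: p and ~p both at w1.
All branches of the negation close; one closing branch shown above.

Valid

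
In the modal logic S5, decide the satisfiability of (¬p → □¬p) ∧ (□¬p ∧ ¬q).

1. (¬p → □¬p) ∧ (□¬p ∧ ¬q), u
2. ¬p → □¬p, u   [∧-rule on 1]
3. □¬p ∧ ¬q, u   [∧-rule on 1]
4. □¬p, u   [∧-rule on 3]
5. ¬q, u   [∧-rule on 3]
6. ¬p, u   [□-rule on 4 via uRu]
Accessibility: uRu

Satisfiable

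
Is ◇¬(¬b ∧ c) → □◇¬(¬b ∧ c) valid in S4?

No, not valid

Tableau for the negation ¬(◇¬(¬b ∧ c) → □◇¬(¬b ∧ c)):
1. ¬(◇¬(¬b ∧ c) → □◇¬(¬b ∧ c)), 0
2. ◇¬(¬b ∧ c), 0   [¬→-rule on 1]
3. ¬□◇¬(¬b ∧ c), 0   [¬→-rule on 1]
4. ¬(¬b ∧ c), 1   [◇-rule on 2: fresh world 1, 0R1]
5. ¬c, 1   [¬∧-rule on 4 (branches; this branch)]
6. ¬◇¬(¬b ∧ c), 2   [¬□-rule on 3: fresh world 2, 0R2]
7. ¬b ∧ c, 2   [¬◇-rule on 6 via 2R2]
8. ¬b, 2   [∧-rule on 7]
9. c, 2   [∧-rule on 7]
Accessibility: 0R0, 0R1, 0R2, 1R1, 2R2
The negation has an open branch (countermodel exists).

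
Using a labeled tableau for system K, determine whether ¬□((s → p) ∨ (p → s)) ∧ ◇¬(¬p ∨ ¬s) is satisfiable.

1. ¬□((s → p) ∨ (p → s)) ∧ ◇¬(¬p ∨ ¬s), u
2. ¬□((s → p) ∨ (p → s)), u
3. ◇¬(¬p ∨ ¬s), u
4. ¬((s → p) ∨ (p → s)), v
5. ¬(s → p), v
6. ¬(p → s), v
7. s, v
8. ¬p, v
9. p, v
10. ¬s, v
Accessibility: uRv
Branch closes: p and ¬p both at v.
Every branch closes; the branch above is one of them.

No, unsatisfiable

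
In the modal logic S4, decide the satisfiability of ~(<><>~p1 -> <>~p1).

Unsatisfiable (every branch closes)

1. ~(<><>~p1 -> <>~p1), u
2. <><>~p1, u   [~->-rule on 1]
3. ~<>~p1, u   [~->-rule on 1]
4. p1, u   [~<>-rule on 3 via uRu]
5. <>~p1, v   [<>-rule on 2: fresh world v, uRv]
6. p1, v   [~<>-rule on 3 via uRv]
7. ~p1, w   [<>-rule on 5: fresh world w, vRw]
8. p1, w   [~<>-rule on 3 via uRw]
Accessibility: uRu, uRv, uRw, vRv, vRw, wRw
Branch closes: p1 and ~p1 both at w.
Every branch closes; the branch above is one of them.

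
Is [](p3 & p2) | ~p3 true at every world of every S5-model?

Tableau for the negation ~([](p3 & p2) | ~p3):
1. ~([](p3 & p2) | ~p3), w0
2. ~[](p3 & p2), w0
3. p3, w0
4. ~(p3 & p2), w1
5. ~p2, w1
Accessibility: w0Rw0, w0Rw1, w1Rw0, w1Rw1
The negation has an open branch (countermodel exists).

Not valid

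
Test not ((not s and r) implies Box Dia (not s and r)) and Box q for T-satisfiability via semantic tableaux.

1. not ((not s and r) implies Box Dia (not s and r)) and Box q, u
2. not ((not s and r) implies Box Dia (not s and r)), u   [and-rule on 1]
3. Box q, u   [and-rule on 1]
4. not s and r, u   [neg-implies-rule on 2]
5. not Box Dia (not s and r), u   [neg-implies-rule on 2]
6. not s, u   [and-rule on 4]
7. r, u   [and-rule on 4]
8. q, u   [Box-rule on 3 via uRu]
9. not Dia (not s and r), v   [neg-Box-rule on 5: fresh world v, uRv]
10. q, v   [Box-rule on 3 via uRv]
11. not (not s and r), v   [neg-Dia-rule on 9 via vRv]
12. not r, v   [neg-and-rule on 11 (branches; this branch)]
Accessibility: uRu, uRv, vRv

Yes, satisfiable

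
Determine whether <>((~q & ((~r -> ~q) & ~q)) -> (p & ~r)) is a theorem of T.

Not valid

Tableau for the negation ~<>((~q & ((~r -> ~q) & ~q)) -> (p & ~r)):
1. ~<>((~q & ((~r -> ~q) & ~q)) -> (p & ~r)), w0
2. ~((~q & ((~r -> ~q) & ~q)) -> (p & ~r)), w0   [~<>-rule on 1 via w0Rw0]
3. ~q & ((~r -> ~q) & ~q), w0   [~->-rule on 2]
4. ~(p & ~r), w0   [~->-rule on 2]
5. ~q, w0   [&-rule on 3]
6. (~r -> ~q) & ~q, w0   [&-rule on 3]
7. ~r -> ~q, w0   [&-rule on 6]
8. r, w0   [~&-rule on 4 (branches; this branch)]
Accessibility: w0Rw0
The negation has an open branch (countermodel exists).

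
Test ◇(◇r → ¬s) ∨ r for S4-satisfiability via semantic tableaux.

Yes, satisfiable

1. ◇(◇r → ¬s) ∨ r, 0
2. r, 0
Accessibility: 0R0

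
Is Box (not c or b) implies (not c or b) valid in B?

Valid

Tableau for the negation not (Box (not c or b) implies (not c or b)):
1. not (Box (not c or b) implies (not c or b)), 0
2. Box (not c or b), 0
3. not (not c or b), 0
4. c, 0
5. not b, 0
6. not c or b, 0
7. b, 0
Accessibility: 0R0
Branch closes: b and not b both at 0.
Every branch of the negation's tableau closes; the branch above is one of them.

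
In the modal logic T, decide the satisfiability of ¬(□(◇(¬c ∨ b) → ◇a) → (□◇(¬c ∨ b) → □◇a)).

Unsatisfiable

1. ¬(□(◇(¬c ∨ b) → ◇a) → (□◇(¬c ∨ b) → □◇a)), w0
2. □(◇(¬c ∨ b) → ◇a), w0   [¬→-rule on 1]
3. ¬(□◇(¬c ∨ b) → □◇a), w0   [¬→-rule on 1]
4. □◇(¬c ∨ b), w0   [¬→-rule on 3]
5. ¬□◇a, w0   [¬→-rule on 3]
6. ◇(¬c ∨ b) → ◇a, w0   [□-rule on 2 via w0Rw0]
7. ◇(¬c ∨ b), w0   [□-rule on 4 via w0Rw0]
8. ◇a, w0   [→-rule on 6 (branches; this branch)]
9. ¬◇a, w1   [¬□-rule on 5: fresh world w1, w0Rw1]
10. ◇(¬c ∨ b) → ◇a, w1   [□-rule on 2 via w0Rw1]
11. ◇(¬c ∨ b), w1   [□-rule on 4 via w0Rw1]
12. ¬a, w1   [¬◇-rule on 9 via w1Rw1]
13. ◇a, w1   [→-rule on 10 (branches; this branch)]
14. ¬c ∨ b, w2   [◇-rule on 7: fresh world w2, w0Rw2]
15. ◇(¬c ∨ b) → ◇a, w2   [□-rule on 2 via w0Rw2]
16. ◇(¬c ∨ b), w2   [□-rule on 4 via w0Rw2]
17. b, w2   [∨-rule on 14 (branches; this branch)]
18. ◇a, w2   [→-rule on 15 (branches; this branch)]
19. a, w3   [◇-rule on 8: fresh world w3, w0Rw3]
20. ◇(¬c ∨ b) → ◇a, w3   [□-rule on 2 via w0Rw3]
21. ◇(¬c ∨ b), w3   [□-rule on 4 via w0Rw3]
22. ¬◇(¬c ∨ b), w3   [→-rule on 20 (branches; this branch)]
23. ¬(¬c ∨ b), w3   [¬◇-rule on 22 via w3Rw3]
24. c, w3   [¬∨-rule on 23]
25. ¬b, w3   [¬∨-rule on 23]
26. ¬c ∨ b, w4   [◇-rule on 11: fresh world w4, w1Rw4]
27. ¬a, w4   [¬◇-rule on 9 via w1Rw4]
28. b, w4   [∨-rule on 26 (branches; this branch)]
29. a, w5   [◇-rule on 13: fresh world w5, w1Rw5]
30. ¬a, w5   [¬◇-rule on 9 via w1Rw5]
Accessibility: w0Rw0, w0Rw1, w0Rw2, w0Rw3, w1Rw1, w1Rw4, w1Rw5, w2Rw2, w3Rw3, w4Rw4, w5Rw5
Branch closes: a and ¬a both at w5.
All branches of the tableau close; one closing branch shown above.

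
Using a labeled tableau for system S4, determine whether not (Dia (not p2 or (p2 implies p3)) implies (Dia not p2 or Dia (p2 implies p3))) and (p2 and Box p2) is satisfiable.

1. not (Dia (not p2 or (p2 implies p3)) implies (Dia not p2 or Dia (p2 implies p3))) and (p2 and Box p2), u
2. not (Dia (not p2 or (p2 implies p3)) implies (Dia not p2 or Dia (p2 implies p3))), u
3. p2 and Box p2, u
4. Dia (not p2 or (p2 implies p3)), u
5. not (Dia not p2 or Dia (p2 implies p3)), u
6. p2, u
7. Box p2, u
8. not Dia not p2, u
9. not Dia (p2 implies p3), u
10. not (p2 implies p3), u
11. not p3, u
12. not p2 or (p2 implies p3), v
13. p2, v
14. not (p2 implies p3), v
15. not p3, v
16. p2 implies p3, v
17. p3, v
Accessibility: uRu, uRv, vRv
Branch closes: p3 and not p3 both at v.
All branches of the tableau close; one closing branch shown above.

Unsatisfiable (every branch closes)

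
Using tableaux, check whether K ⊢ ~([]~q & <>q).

Valid

Tableau for the negation []~q & <>q:
1. []~q & <>q, u
2. []~q, u   [&-rule on 1]
3. <>q, u   [&-rule on 1]
4. q, v   [<>-rule on 3: fresh world v, uRv]
5. ~q, v   [[]-rule on 2 via uRv]
Accessibility: uRv
Branch closes: q and ~q both at v.
Every branch of the negation's tableau closes; the branch above is one of them.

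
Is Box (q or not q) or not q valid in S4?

Valid

Tableau for the negation not (Box (q or not q) or not q):
1. not (Box (q or not q) or not q), u
2. not Box (q or not q), u   [neg-or-rule on 1]
3. q, u   [neg-or-rule on 1]
4. not (q or not q), v   [neg-Box-rule on 2: fresh world v, uRv]
5. not q, v   [neg-or-rule on 4]
6. q, v   [neg-or-rule on 4]
Accessibility: uRu, uRv, vRv
Branch closes: q and not q both at v.
Every branch of the negation's tableau closes; the branch above is one of them.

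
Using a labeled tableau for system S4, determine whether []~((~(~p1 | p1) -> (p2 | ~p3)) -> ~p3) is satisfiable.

1. []~((~(~p1 | p1) -> (p2 | ~p3)) -> ~p3), w0
2. ~((~(~p1 | p1) -> (p2 | ~p3)) -> ~p3), w0
3. ~(~p1 | p1) -> (p2 | ~p3), w0
4. p3, w0
5. p2 | ~p3, w0
6. p2, w0
Accessibility: w0Rw0

Satisfiable (open branch found)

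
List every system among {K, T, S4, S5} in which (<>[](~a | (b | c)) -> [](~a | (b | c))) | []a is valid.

S5

S5-tableau for the negation ~((<>[](~a | (b | c)) -> [](~a | (b | c))) | []a):
1. ~((<>[](~a | (b | c)) -> [](~a | (b | c))) | []a), u
2. ~(<>[](~a | (b | c)) -> [](~a | (b | c))), u
3. ~[]a, u
4. <>[](~a | (b | c)), u
5. ~[](~a | (b | c)), u
6. ~a, v
7. [](~a | (b | c)), w
8. ~a | (b | c), u
9. ~a | (b | c), v
10. ~a | (b | c), w
11. b | c, u
12. b | c, v
13. b | c, w
14. c, u
15. c, v
16. c, w
17. ~(~a | (b | c)), x
18. a, x
19. ~(b | c), x
20. ~b, x
21. ~c, x
22. ~a | (b | c), x
23. b | c, x
24. c, x
Accessibility: uRu, uRv, uRw, uRx, vRu, vRv, vRw, vRx, wRu, wRv, wRw, wRx, xRu, xRv, xRw, xRx
Branch closes: c and ~c both at x.
Every branch closes (one shown): valid in S5.
S4-tableau for the negation ~((<>[](~a | (b | c)) -> [](~a | (b | c))) | []a):
1. ~((<>[](~a | (b | c)) -> [](~a | (b | c))) | []a), u
2. ~(<>[](~a | (b | c)) -> [](~a | (b | c))), u
3. ~[]a, u
4. <>[](~a | (b | c)), u
5. ~[](~a | (b | c)), u
6. ~a, v
7. [](~a | (b | c)), w
8. ~a | (b | c), w
9. b | c, w
10. c, w
11. ~(~a | (b | c)), x
12. a, x
13. ~(b | c), x
14. ~b, x
15. ~c, x
Accessibility: uRu, uRv, uRw, uRx, vRv, wRw, xRx
Complete open branch: countermodel on an S4-frame, so not valid in S4, nor in K, T (the same frame is also a K-frame and a T-frame).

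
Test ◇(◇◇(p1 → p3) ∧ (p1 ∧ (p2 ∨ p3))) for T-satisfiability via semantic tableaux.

1. ◇(◇◇(p1 → p3) ∧ (p1 ∧ (p2 ∨ p3))), 0
2. ◇◇(p1 → p3) ∧ (p1 ∧ (p2 ∨ p3)), 1
3. ◇◇(p1 → p3), 1
4. p1 ∧ (p2 ∨ p3), 1
5. p1, 1
6. p2 ∨ p3, 1
7. p3, 1
8. ◇(p1 → p3), 2
9. p1 → p3, 3
10. p3, 3
Accessibility: 0R0, 0R1, 1R1, 1R2, 2R2, 2R3, 3R3

Yes, satisfiable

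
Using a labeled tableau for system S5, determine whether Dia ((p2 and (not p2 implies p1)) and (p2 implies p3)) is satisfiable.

1. Dia ((p2 and (not p2 implies p1)) and (p2 implies p3)), u
2. (p2 and (not p2 implies p1)) and (p2 implies p3), v
3. p2 and (not p2 implies p1), v
4. p2 implies p3, v
5. p2, v
6. not p2 implies p1, v
7. p3, v
8. p1, v
Accessibility: uRu, uRv, vRu, vRv

Satisfiable (open branch found)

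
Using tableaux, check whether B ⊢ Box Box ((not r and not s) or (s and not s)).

No, not valid

Tableau for the negation not Box Box ((not r and not s) or (s and not s)):
1. not Box Box ((not r and not s) or (s and not s)), u
2. not Box ((not r and not s) or (s and not s)), v
3. not ((not r and not s) or (s and not s)), w
4. not (not r and not s), w
5. not (s and not s), w
6. s, w
Accessibility: uRu, uRv, vRu, vRv, vRw, wRv, wRw
The negation has an open branch (countermodel exists).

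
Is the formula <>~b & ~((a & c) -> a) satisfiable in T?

1. <>~b & ~((a & c) -> a), u
2. <>~b, u
3. ~((a & c) -> a), u
4. a & c, u
5. ~a, u
6. a, u
7. c, u
Accessibility: uRu
Branch closes: a and ~a both at u.
(One branch shown.) All branches close.

No, unsatisfiable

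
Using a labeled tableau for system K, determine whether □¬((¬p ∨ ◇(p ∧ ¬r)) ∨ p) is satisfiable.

1. □¬((¬p ∨ ◇(p ∧ ¬r)) ∨ p), u

Yes, satisfiable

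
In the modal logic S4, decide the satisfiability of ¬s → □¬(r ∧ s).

1. ¬s → □¬(r ∧ s), 0
2. □¬(r ∧ s), 0   [→-rule on 1 (branches; this branch)]
3. ¬(r ∧ s), 0   [□-rule on 2 via 0R0]
4. ¬s, 0   [¬∧-rule on 3 (branches; this branch)]
Accessibility: 0R0

Satisfiable (open branch found)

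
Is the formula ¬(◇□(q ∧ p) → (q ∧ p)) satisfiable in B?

Unsatisfiable (every branch closes)

1. ¬(◇□(q ∧ p) → (q ∧ p)), u
2. ◇□(q ∧ p), u
3. ¬(q ∧ p), u
4. ¬p, u
5. □(q ∧ p), v
6. q ∧ p, u
7. q, u
8. p, u
Accessibility: uRu, uRv, vRu, vRv
Branch closes: p and ¬p both at u.
All branches of the tableau close; one closing branch shown above.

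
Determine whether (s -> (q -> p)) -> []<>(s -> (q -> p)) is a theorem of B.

Tableau for the negation ~((s -> (q -> p)) -> []<>(s -> (q -> p))):
1. ~((s -> (q -> p)) -> []<>(s -> (q -> p))), 0
2. s -> (q -> p), 0
3. ~[]<>(s -> (q -> p)), 0
4. q -> p, 0
5. p, 0
6. ~<>(s -> (q -> p)), 1
7. ~(s -> (q -> p)), 0
8. s, 0
9. ~(q -> p), 0
10. q, 0
11. ~p, 0
Accessibility: 0R0, 0R1, 1R0, 1R1
Branch closes: p and ~p both at 0.
Every branch of the negation's tableau closes; the branch above is one of them.

Yes, valid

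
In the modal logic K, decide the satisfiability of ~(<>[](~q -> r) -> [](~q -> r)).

1. ~(<>[](~q -> r) -> [](~q -> r)), u
2. <>[](~q -> r), u   [~->-rule on 1]
3. ~[](~q -> r), u   [~->-rule on 1]
4. [](~q -> r), v   [<>-rule on 2: fresh world v, uRv]
5. ~(~q -> r), w   [~[]-rule on 3: fresh world w, uRw]
6. ~q, w   [~->-rule on 5]
7. ~r, w   [~->-rule on 5]
Accessibility: uRv, uRw

Yes, satisfiable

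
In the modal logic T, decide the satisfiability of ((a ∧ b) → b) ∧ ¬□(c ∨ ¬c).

1. ((a ∧ b) → b) ∧ ¬□(c ∨ ¬c), w0
2. (a ∧ b) → b, w0   [∧-rule on 1]
3. ¬□(c ∨ ¬c), w0   [∧-rule on 1]
4. ¬(a ∧ b), w0   [→-rule on 2 (branches; this branch)]
5. ¬b, w0   [¬∧-rule on 4 (branches; this branch)]
6. ¬(c ∨ ¬c), w1   [¬□-rule on 3: fresh world w1, w0Rw1]
7. ¬c, w1   [¬∨-rule on 6]
8. c, w1   [¬∨-rule on 6]
Accessibility: w0Rw0, w0Rw1, w1Rw1
Branch closes: c and ¬c both at w1.
Every branch closes; the branch above is one of them.

No, unsatisfiable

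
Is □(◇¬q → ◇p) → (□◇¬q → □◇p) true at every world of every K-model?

Valid in K

Tableau for the negation ¬(□(◇¬q → ◇p) → (□◇¬q → □◇p)):
1. ¬(□(◇¬q → ◇p) → (□◇¬q → □◇p)), u
2. □(◇¬q → ◇p), u
3. ¬(□◇¬q → □◇p), u
4. □◇¬q, u
5. ¬□◇p, u
6. ¬◇p, v
7. ◇¬q → ◇p, v
8. ◇¬q, v
9. ◇p, v
10. ¬q, w
11. ¬p, w
12. p, x
13. ¬p, x
Accessibility: uRv, vRw, vRx
Branch closes: p and ¬p both at x.
All branches of the negation close; one closing branch shown above.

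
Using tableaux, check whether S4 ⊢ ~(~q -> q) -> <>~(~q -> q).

Valid in S4

Tableau for the negation ~(~(~q -> q) -> <>~(~q -> q)):
1. ~(~(~q -> q) -> <>~(~q -> q)), w0
2. ~(~q -> q), w0   [~->-rule on 1]
3. ~<>~(~q -> q), w0   [~->-rule on 1]
4. ~q, w0   [~->-rule on 2]
5. ~q -> q, w0   [~<>-rule on 3 via w0Rw0]
6. q, w0   [->-rule on 5 (branches; this branch)]
Accessibility: w0Rw0
Branch closes: q and ~q both at w0.
All branches of the negation close; one closing branch shown above.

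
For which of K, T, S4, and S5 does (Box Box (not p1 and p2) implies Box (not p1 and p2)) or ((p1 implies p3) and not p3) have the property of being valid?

T-tableau for the negation not ((Box Box (not p1 and p2) implies Box (not p1 and p2)) or ((p1 implies p3) and not p3)):
1. not ((Box Box (not p1 and p2) implies Box (not p1 and p2)) or ((p1 implies p3) and not p3)), u
2. not (Box Box (not p1 and p2) implies Box (not p1 and p2)), u
3. not ((p1 implies p3) and not p3), u
4. Box Box (not p1 and p2), u
5. not Box (not p1 and p2), u
6. Box (not p1 and p2), u
7. not p1 and p2, u
8. not p1, u
9. p2, u
10. p3, u
11. not (not p1 and p2), v
12. Box (not p1 and p2), v
13. not p1 and p2, v
14. not p1, v
15. p2, v
16. not p2, v
Accessibility: uRu, uRv, vRv
Branch closes: p2 and not p2 both at v.
Every branch closes (one shown): valid in T, hence also in S4, S5 (every theorem of T is a theorem of S4 and S5).
K-tableau for the negation not ((Box Box (not p1 and p2) implies Box (not p1 and p2)) or ((p1 implies p3) and not p3)):
1. not ((Box Box (not p1 and p2) implies Box (not p1 and p2)) or ((p1 implies p3) and not p3)), u
2. not (Box Box (not p1 and p2) implies Box (not p1 and p2)), u
3. not ((p1 implies p3) and not p3), u
4. Box Box (not p1 and p2), u
5. not Box (not p1 and p2), u
6. p3, u
7. not (not p1 and p2), v
8. Box (not p1 and p2), v
9. not p2, v
Accessibility: uRv
Complete open branch: countermodel on a K-frame, so not valid in K.

T, S4, S5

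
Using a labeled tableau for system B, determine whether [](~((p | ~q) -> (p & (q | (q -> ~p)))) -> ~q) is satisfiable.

Yes, satisfiable

1. [](~((p | ~q) -> (p & (q | (q -> ~p)))) -> ~q), w0
2. ~((p | ~q) -> (p & (q | (q -> ~p)))) -> ~q, w0
3. ~q, w0
Accessibility: w0Rw0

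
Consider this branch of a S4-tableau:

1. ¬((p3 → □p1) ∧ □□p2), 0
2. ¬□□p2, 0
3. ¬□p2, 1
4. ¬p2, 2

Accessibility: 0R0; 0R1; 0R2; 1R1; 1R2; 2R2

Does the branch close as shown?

There is no literal clash: for every atom and world, at most one sign appears.

Open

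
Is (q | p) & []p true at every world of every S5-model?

Tableau for the negation ~((q | p) & []p):
1. ~((q | p) & []p), w0
2. ~[]p, w0
3. ~p, w1
Accessibility: w0Rw0, w0Rw1, w1Rw0, w1Rw1
The negation has an open branch (countermodel exists).

Not valid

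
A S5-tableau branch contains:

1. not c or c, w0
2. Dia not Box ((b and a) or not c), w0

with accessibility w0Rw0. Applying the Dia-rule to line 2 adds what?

a fresh world w1 with w0Rw1, and not Box ((b and a) or not c) at w1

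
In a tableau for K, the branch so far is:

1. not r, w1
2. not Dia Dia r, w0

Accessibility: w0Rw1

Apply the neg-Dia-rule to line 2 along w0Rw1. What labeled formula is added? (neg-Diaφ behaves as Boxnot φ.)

neg-Diaφ behaves as Boxnot φ: propagate the negated body to each accessible world.

not Dia r, w1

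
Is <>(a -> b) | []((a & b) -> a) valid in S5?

Valid in S5

Tableau for the negation ~(<>(a -> b) | []((a & b) -> a)):
1. ~(<>(a -> b) | []((a & b) -> a)), w0
2. ~<>(a -> b), w0   [~|-rule on 1]
3. ~[]((a & b) -> a), w0   [~|-rule on 1]
4. ~(a -> b), w0   [~<>-rule on 2 via w0Rw0]
5. a, w0   [~->-rule on 4]
6. ~b, w0   [~->-rule on 4]
7. ~((a & b) -> a), w1   [~[]-rule on 3: fresh world w1, w0Rw1]
8. a & b, w1   [~->-rule on 7]
9. ~a, w1   [~->-rule on 7]
10. a, w1   [&-rule on 8]
11. b, w1   [&-rule on 8]
Accessibility: w0Rw0, w0Rw1, w1Rw0, w1Rw1
Branch closes: a and ~a both at w1.
All branches of the negation close; one closing branch shown above.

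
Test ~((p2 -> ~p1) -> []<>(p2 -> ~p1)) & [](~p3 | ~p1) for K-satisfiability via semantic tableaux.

Yes, satisfiable

1. ~((p2 -> ~p1) -> []<>(p2 -> ~p1)) & [](~p3 | ~p1), u
2. ~((p2 -> ~p1) -> []<>(p2 -> ~p1)), u
3. [](~p3 | ~p1), u
4. p2 -> ~p1, u
5. ~[]<>(p2 -> ~p1), u
6. ~p1, u
7. ~<>(p2 -> ~p1), v
8. ~p3 | ~p1, v
9. ~p1, v
Accessibility: uRv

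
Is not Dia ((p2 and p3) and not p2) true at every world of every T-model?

Tableau for the negation Dia ((p2 and p3) and not p2):
1. Dia ((p2 and p3) and not p2), w0
2. (p2 and p3) and not p2, w1
3. p2 and p3, w1
4. not p2, w1
5. p2, w1
6. p3, w1
Accessibility: w0Rw0, w0Rw1, w1Rw1
Branch closes: p2 and not p2 both at w1.
Every branch of the negation's tableau closes; the branch above is one of them.

Valid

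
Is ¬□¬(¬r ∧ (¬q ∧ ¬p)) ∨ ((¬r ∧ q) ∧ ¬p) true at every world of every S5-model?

Tableau for the negation ¬(¬□¬(¬r ∧ (¬q ∧ ¬p)) ∨ ((¬r ∧ q) ∧ ¬p)):
1. ¬(¬□¬(¬r ∧ (¬q ∧ ¬p)) ∨ ((¬r ∧ q) ∧ ¬p)), 0
2. □¬(¬r ∧ (¬q ∧ ¬p)), 0
3. ¬((¬r ∧ q) ∧ ¬p), 0
4. ¬(¬r ∧ (¬q ∧ ¬p)), 0
5. p, 0
6. ¬(¬q ∧ ¬p), 0
Accessibility: 0R0
The negation has an open branch (countermodel exists).

Invalid (countermodel exists)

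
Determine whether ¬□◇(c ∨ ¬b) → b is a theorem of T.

Tableau for the negation ¬(¬□◇(c ∨ ¬b) → b):
1. ¬(¬□◇(c ∨ ¬b) → b), u
2. ¬□◇(c ∨ ¬b), u
3. ¬b, u
4. ¬◇(c ∨ ¬b), v
5. ¬(c ∨ ¬b), v
6. ¬c, v
7. b, v
Accessibility: uRu, uRv, vRv
The negation has an open branch (countermodel exists).

Not valid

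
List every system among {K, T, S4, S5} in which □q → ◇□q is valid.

K-tableau for the negation ¬(□q → ◇□q):
1. ¬(□q → ◇□q), w0
2. □q, w0
3. ¬◇□q, w0
Complete open branch: countermodel on a K-frame, so not valid in K.
T-tableau for the negation ¬(□q → ◇□q):
1. ¬(□q → ◇□q), w0
2. □q, w0
3. ¬◇□q, w0
4. q, w0
5. ¬□q, w0
6. ¬q, w1
7. q, w1
Accessibility: w0Rw0, w0Rw1, w1Rw1
Branch closes: q and ¬q both at w1.
Every branch closes (one shown): valid in T, hence also in S4, S5 (every theorem of T is a theorem of S4 and S5).

T, S4, S5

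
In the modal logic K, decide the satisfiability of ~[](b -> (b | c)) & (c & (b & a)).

1. ~[](b -> (b | c)) & (c & (b & a)), w0
2. ~[](b -> (b | c)), w0   [&-rule on 1]
3. c & (b & a), w0   [&-rule on 1]
4. c, w0   [&-rule on 3]
5. b & a, w0   [&-rule on 3]
6. b, w0   [&-rule on 5]
7. a, w0   [&-rule on 5]
8. ~(b -> (b | c)), w1   [~[]-rule on 2: fresh world w1, w0Rw1]
9. b, w1   [~->-rule on 8]
10. ~(b | c), w1   [~->-rule on 8]
11. ~b, w1   [~|-rule on 10]
12. ~c, w1   [~|-rule on 10]
Accessibility: w0Rw1
Branch closes: b and ~b both at w1.
All branches of the tableau close; one closing branch shown above.

Unsatisfiable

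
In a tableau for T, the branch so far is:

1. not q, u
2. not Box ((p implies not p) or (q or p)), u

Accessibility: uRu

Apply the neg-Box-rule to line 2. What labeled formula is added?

a fresh world v with uRv, and not ((p implies not p) or (q or p)) at v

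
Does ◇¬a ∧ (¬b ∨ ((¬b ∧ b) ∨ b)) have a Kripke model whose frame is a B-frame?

Satisfiable

1. ◇¬a ∧ (¬b ∨ ((¬b ∧ b) ∨ b)), u
2. ◇¬a, u   [∧-rule on 1]
3. ¬b ∨ ((¬b ∧ b) ∨ b), u   [∧-rule on 1]
4. (¬b ∧ b) ∨ b, u   [∨-rule on 3 (branches; this branch)]
5. b, u   [∨-rule on 4 (branches; this branch)]
6. ¬a, v   [◇-rule on 2: fresh world v, uRv]
Accessibility: uRu, uRv, vRu, vRv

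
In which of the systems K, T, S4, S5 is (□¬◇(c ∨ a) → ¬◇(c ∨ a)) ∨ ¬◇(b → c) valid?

K-tableau for the negation ¬((□¬◇(c ∨ a) → ¬◇(c ∨ a)) ∨ ¬◇(b → c)):
1. ¬((□¬◇(c ∨ a) → ¬◇(c ∨ a)) ∨ ¬◇(b → c)), u
2. ¬(□¬◇(c ∨ a) → ¬◇(c ∨ a)), u   [¬∨-rule on 1]
3. ◇(b → c), u   [¬∨-rule on 1]
4. □¬◇(c ∨ a), u   [¬→-rule on 2]
5. ◇(c ∨ a), u   [¬→-rule on 2]
6. b → c, v   [◇-rule on 3: fresh world v, uRv]
7. ¬◇(c ∨ a), v   [□-rule on 4 via uRv]
8. c, v   [→-rule on 6 (branches; this branch)]
9. c ∨ a, w   [◇-rule on 5: fresh world w, uRw]
10. ¬◇(c ∨ a), w   [□-rule on 4 via uRw]
11. a, w   [∨-rule on 9 (branches; this branch)]
Accessibility: uRv, uRw
Complete open branch: countermodel on a K-frame, so not valid in K.
T-tableau for the negation ¬((□¬◇(c ∨ a) → ¬◇(c ∨ a)) ∨ ¬◇(b → c)):
1. ¬((□¬◇(c ∨ a) → ¬◇(c ∨ a)) ∨ ¬◇(b → c)), u
2. ¬(□¬◇(c ∨ a) → ¬◇(c ∨ a)), u   [¬∨-rule on 1]
3. ◇(b → c), u   [¬∨-rule on 1]
4. □¬◇(c ∨ a), u   [¬→-rule on 2]
5. ◇(c ∨ a), u   [¬→-rule on 2]
6. ¬◇(c ∨ a), u   [□-rule on 4 via uRu]
7. ¬(c ∨ a), u   [¬◇-rule on 6 via uRu]
8. ¬c, u   [¬∨-rule on 7]
9. ¬a, u   [¬∨-rule on 7]
10. b → c, v   [◇-rule on 3: fresh world v, uRv]
11. ¬◇(c ∨ a), v   [□-rule on 4 via uRv]
12. ¬(c ∨ a), v   [¬◇-rule on 6 via uRv]
13. ¬c, v   [¬∨-rule on 12]
14. ¬a, v   [¬∨-rule on 12]
15. ¬b, v   [→-rule on 10 (branches; this branch)]
16. c ∨ a, w   [◇-rule on 5: fresh world w, uRw]
17. ¬◇(c ∨ a), w   [□-rule on 4 via uRw]
18. ¬(c ∨ a), w   [¬◇-rule on 6 via uRw]
19. ¬c, w   [¬∨-rule on 18]
20. ¬a, w   [¬∨-rule on 18]
21. a, w   [∨-rule on 16 (branches; this branch)]
Accessibility: uRu, uRv, uRw, vRv, wRw
Branch closes: a and ¬a both at w.
Every branch closes (one shown): valid in T, hence also in S4, S5 (every theorem of T is a theorem of S4 and S5).

T, S4, S5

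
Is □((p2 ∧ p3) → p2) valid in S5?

Valid

Tableau for the negation ¬□((p2 ∧ p3) → p2):
1. ¬□((p2 ∧ p3) → p2), u
2. ¬((p2 ∧ p3) → p2), v   [¬□-rule on 1: fresh world v, uRv]
3. p2 ∧ p3, v   [¬→-rule on 2]
4. ¬p2, v   [¬→-rule on 2]
5. p2, v   [∧-rule on 3]
6. p3, v   [∧-rule on 3]
Accessibility: uRu, uRv, vRu, vRv
Branch closes: p2 and ¬p2 both at v.
Every branch of the negation's tableau closes; the branch above is one of them.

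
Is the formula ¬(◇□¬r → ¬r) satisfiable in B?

1. ¬(◇□¬r → ¬r), 0
2. ◇□¬r, 0
3. r, 0
4. □¬r, 1
5. ¬r, 0
Accessibility: 0R0, 0R1, 1R0, 1R1
Branch closes: r and ¬r both at 0.
Every branch closes; the branch above is one of them.

No, unsatisfiable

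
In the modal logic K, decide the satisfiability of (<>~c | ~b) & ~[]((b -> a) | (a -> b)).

Unsatisfiable (every branch closes)

1. (<>~c | ~b) & ~[]((b -> a) | (a -> b)), 0
2. <>~c | ~b, 0   [&-rule on 1]
3. ~[]((b -> a) | (a -> b)), 0   [&-rule on 1]
4. ~b, 0   [|-rule on 2 (branches; this branch)]
5. ~((b -> a) | (a -> b)), 1   [~[]-rule on 3: fresh world 1, 0R1]
6. ~(b -> a), 1   [~|-rule on 5]
7. ~(a -> b), 1   [~|-rule on 5]
8. b, 1   [~->-rule on 6]
9. ~a, 1   [~->-rule on 6]
10. a, 1   [~->-rule on 7]
11. ~b, 1   [~->-rule on 7]
Accessibility: 0R1
Branch closes: a and ~a both at 1.
Every branch closes; the branch above is one of them.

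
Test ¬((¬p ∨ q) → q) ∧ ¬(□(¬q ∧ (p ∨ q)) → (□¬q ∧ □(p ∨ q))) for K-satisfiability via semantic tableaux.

Unsatisfiable

1. ¬((¬p ∨ q) → q) ∧ ¬(□(¬q ∧ (p ∨ q)) → (□¬q ∧ □(p ∨ q))), w0
2. ¬((¬p ∨ q) → q), w0
3. ¬(□(¬q ∧ (p ∨ q)) → (□¬q ∧ □(p ∨ q))), w0
4. ¬p ∨ q, w0
5. ¬q, w0
6. □(¬q ∧ (p ∨ q)), w0
7. ¬(□¬q ∧ □(p ∨ q)), w0
8. ¬p, w0
9. ¬□(p ∨ q), w0
10. ¬(p ∨ q), w1
11. ¬p, w1
12. ¬q, w1
13. ¬q ∧ (p ∨ q), w1
14. p ∨ q, w1
15. q, w1
Accessibility: w0Rw1
Branch closes: q and ¬q both at w1.
(One branch shown.) All branches close.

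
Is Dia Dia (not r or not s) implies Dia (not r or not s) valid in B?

Invalid (countermodel exists)

Tableau for the negation not (Dia Dia (not r or not s) implies Dia (not r or not s)):
1. not (Dia Dia (not r or not s) implies Dia (not r or not s)), w0
2. Dia Dia (not r or not s), w0
3. not Dia (not r or not s), w0
4. not (not r or not s), w0
5. r, w0
6. s, w0
7. Dia (not r or not s), w1
8. not (not r or not s), w1
9. r, w1
10. s, w1
11. not r or not s, w2
12. not s, w2
Accessibility: w0Rw0, w0Rw1, w1Rw0, w1Rw1, w1Rw2, w2Rw1, w2Rw2
The negation has an open branch (countermodel exists).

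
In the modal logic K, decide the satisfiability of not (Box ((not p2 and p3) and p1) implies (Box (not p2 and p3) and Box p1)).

1. not (Box ((not p2 and p3) and p1) implies (Box (not p2 and p3) and Box p1)), 0
2. Box ((not p2 and p3) and p1), 0
3. not (Box (not p2 and p3) and Box p1), 0
4. not Box (not p2 and p3), 0
5. not (not p2 and p3), 1
6. (not p2 and p3) and p1, 1
7. not p2 and p3, 1
8. p1, 1
9. not p2, 1
10. p3, 1
11. not p3, 1
Accessibility: 0R1
Branch closes: p3 and not p3 both at 1.
(One branch shown.) All branches close.

Unsatisfiable (every branch closes)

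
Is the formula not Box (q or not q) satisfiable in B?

Unsatisfiable (every branch closes)

1. not Box (q or not q), 0
2. not (q or not q), 1
3. not q, 1
4. q, 1
Accessibility: 0R0, 0R1, 1R0, 1R1
Branch closes: q and not q both at 1.
Every branch closes; the branch above is one of them.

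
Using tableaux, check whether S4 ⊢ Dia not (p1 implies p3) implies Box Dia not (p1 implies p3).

No, not valid

Tableau for the negation not (Dia not (p1 implies p3) implies Box Dia not (p1 implies p3)):
1. not (Dia not (p1 implies p3) implies Box Dia not (p1 implies p3)), w0
2. Dia not (p1 implies p3), w0
3. not Box Dia not (p1 implies p3), w0
4. not (p1 implies p3), w1
5. p1, w1
6. not p3, w1
7. not Dia not (p1 implies p3), w2
8. p1 implies p3, w2
9. p3, w2
Accessibility: w0Rw0, w0Rw1, w0Rw2, w1Rw1, w2Rw2
The negation has an open branch (countermodel exists).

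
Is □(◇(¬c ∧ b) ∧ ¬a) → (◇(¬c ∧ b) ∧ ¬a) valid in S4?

Tableau for the negation ¬(□(◇(¬c ∧ b) ∧ ¬a) → (◇(¬c ∧ b) ∧ ¬a)):
1. ¬(□(◇(¬c ∧ b) ∧ ¬a) → (◇(¬c ∧ b) ∧ ¬a)), u
2. □(◇(¬c ∧ b) ∧ ¬a), u   [¬→-rule on 1]
3. ¬(◇(¬c ∧ b) ∧ ¬a), u   [¬→-rule on 1]
4. ◇(¬c ∧ b) ∧ ¬a, u   [□-rule on 2 via uRu]
5. ◇(¬c ∧ b), u   [∧-rule on 4]
6. ¬a, u   [∧-rule on 4]
7. ¬◇(¬c ∧ b), u   [¬∧-rule on 3 (branches; this branch)]
8. ¬(¬c ∧ b), u   [¬◇-rule on 7 via uRu]
9. ¬b, u   [¬∧-rule on 8 (branches; this branch)]
10. ¬c ∧ b, v   [◇-rule on 5: fresh world v, uRv]
11. ¬c, v   [∧-rule on 10]
12. b, v   [∧-rule on 10]
13. ◇(¬c ∧ b) ∧ ¬a, v   [□-rule on 2 via uRv]
14. ◇(¬c ∧ b), v   [∧-rule on 13]
15. ¬a, v   [∧-rule on 13]
16. ¬(¬c ∧ b), v   [¬◇-rule on 7 via uRv]
17. ¬b, v   [¬∧-rule on 16 (branches; this branch)]
Accessibility: uRu, uRv, vRv
Branch closes: b and ¬b both at v.
All branches of the negation close; one closing branch shown above.

Valid in S4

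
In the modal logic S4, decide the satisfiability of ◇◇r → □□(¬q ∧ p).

1. ◇◇r → □□(¬q ∧ p), 0
2. □□(¬q ∧ p), 0
3. □(¬q ∧ p), 0
4. ¬q ∧ p, 0
5. ¬q, 0
6. p, 0
Accessibility: 0R0

Satisfiable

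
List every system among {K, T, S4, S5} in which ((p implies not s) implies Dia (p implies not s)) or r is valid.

T, S4, S5

K-tableau for the negation not (((p implies not s) implies Dia (p implies not s)) or r):
1. not (((p implies not s) implies Dia (p implies not s)) or r), u
2. not ((p implies not s) implies Dia (p implies not s)), u   [neg-or-rule on 1]
3. not r, u   [neg-or-rule on 1]
4. p implies not s, u   [neg-implies-rule on 2]
5. not Dia (p implies not s), u   [neg-implies-rule on 2]
6. not s, u   [implies-rule on 4 (branches; this branch)]
Complete open branch: countermodel on a K-frame, so not valid in K.
T-tableau for the negation not (((p implies not s) implies Dia (p implies not s)) or r):
1. not (((p implies not s) implies Dia (p implies not s)) or r), u
2. not ((p implies not s) implies Dia (p implies not s)), u   [neg-or-rule on 1]
3. not r, u   [neg-or-rule on 1]
4. p implies not s, u   [neg-implies-rule on 2]
5. not Dia (p implies not s), u   [neg-implies-rule on 2]
6. not (p implies not s), u   [neg-Dia-rule on 5 via uRu]
7. p, u   [neg-implies-rule on 6]
8. s, u   [neg-implies-rule on 6]
9. not s, u   [implies-rule on 4 (branches; this branch)]
Accessibility: uRu
Branch closes: s and not s both at u.
Every branch closes (one shown): valid in T, hence also in S4, S5 (every theorem of T is a theorem of S4 and S5).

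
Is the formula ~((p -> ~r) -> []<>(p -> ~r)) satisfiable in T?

Satisfiable

1. ~((p -> ~r) -> []<>(p -> ~r)), w0
2. p -> ~r, w0
3. ~[]<>(p -> ~r), w0
4. ~r, w0
5. ~<>(p -> ~r), w1
6. ~(p -> ~r), w1
7. p, w1
8. r, w1
Accessibility: w0Rw0, w0Rw1, w1Rw1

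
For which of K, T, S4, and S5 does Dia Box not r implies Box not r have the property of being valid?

S5

S4-tableau for the negation not (Dia Box not r implies Box not r):
1. not (Dia Box not r implies Box not r), u
2. Dia Box not r, u
3. not Box not r, u
4. Box not r, v
5. not r, v
6. r, w
Accessibility: uRu, uRv, uRw, vRv, wRw
Complete open branch: countermodel on an S4-frame, so not valid in S4, nor in K, T (the same frame is also a K-frame and a T-frame).
S5-tableau for the negation not (Dia Box not r implies Box not r):
1. not (Dia Box not r implies Box not r), u
2. Dia Box not r, u
3. not Box not r, u
4. Box not r, v
5. not r, u
6. not r, v
7. r, w
8. not r, w
Accessibility: uRu, uRv, uRw, vRu, vRv, vRw, wRu, wRv, wRw
Branch closes: r and not r both at w.
Every branch closes (one shown): valid in S5.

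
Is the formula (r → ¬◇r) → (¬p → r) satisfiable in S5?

Yes, satisfiable

1. (r → ¬◇r) → (¬p → r), u
2. ¬p → r, u
3. r, u
Accessibility: uRu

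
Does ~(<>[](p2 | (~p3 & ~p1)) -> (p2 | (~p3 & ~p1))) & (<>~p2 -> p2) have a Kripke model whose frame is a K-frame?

1. ~(<>[](p2 | (~p3 & ~p1)) -> (p2 | (~p3 & ~p1))) & (<>~p2 -> p2), w0
2. ~(<>[](p2 | (~p3 & ~p1)) -> (p2 | (~p3 & ~p1))), w0   [&-rule on 1]
3. <>~p2 -> p2, w0   [&-rule on 1]
4. <>[](p2 | (~p3 & ~p1)), w0   [~->-rule on 2]
5. ~(p2 | (~p3 & ~p1)), w0   [~->-rule on 2]
6. ~p2, w0   [~|-rule on 5]
7. ~(~p3 & ~p1), w0   [~|-rule on 5]
8. ~<>~p2, w0   [->-rule on 3 (branches; this branch)]
9. p1, w0   [~&-rule on 7 (branches; this branch)]
10. [](p2 | (~p3 & ~p1)), w1   [<>-rule on 4: fresh world w1, w0Rw1]
11. p2, w1   [~<>-rule on 8 via w0Rw1]
Accessibility: w0Rw1

Satisfiable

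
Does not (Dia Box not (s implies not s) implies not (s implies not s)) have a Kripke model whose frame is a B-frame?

Unsatisfiable

1. not (Dia Box not (s implies not s) implies not (s implies not s)), 0
2. Dia Box not (s implies not s), 0
3. s implies not s, 0
4. not s, 0
5. Box not (s implies not s), 1
6. not (s implies not s), 0
7. s, 0
Accessibility: 0R0, 0R1, 1R0, 1R1
Branch closes: s and not s both at 0.
All branches of the tableau close; one closing branch shown above.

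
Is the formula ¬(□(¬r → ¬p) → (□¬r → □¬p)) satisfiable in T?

Unsatisfiable

1. ¬(□(¬r → ¬p) → (□¬r → □¬p)), w0
2. □(¬r → ¬p), w0
3. ¬(□¬r → □¬p), w0
4. □¬r, w0
5. ¬□¬p, w0
6. ¬r → ¬p, w0
7. ¬r, w0
8. ¬p, w0
9. p, w1
10. ¬r → ¬p, w1
11. ¬r, w1
12. ¬p, w1
Accessibility: w0Rw0, w0Rw1, w1Rw1
Branch closes: p and ¬p both at w1.
(One branch shown.) All branches close.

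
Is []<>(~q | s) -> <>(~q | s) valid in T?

Valid

Tableau for the negation ~([]<>(~q | s) -> <>(~q | s)):
1. ~([]<>(~q | s) -> <>(~q | s)), w0
2. []<>(~q | s), w0
3. ~<>(~q | s), w0
4. <>(~q | s), w0
5. ~(~q | s), w0
6. q, w0
7. ~s, w0
8. ~q | s, w1
9. <>(~q | s), w1
10. ~(~q | s), w1
11. q, w1
12. ~s, w1
13. s, w1
Accessibility: w0Rw0, w0Rw1, w1Rw1
Branch closes: s and ~s both at w1.
Every branch of the negation's tableau closes; the branch above is one of them.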